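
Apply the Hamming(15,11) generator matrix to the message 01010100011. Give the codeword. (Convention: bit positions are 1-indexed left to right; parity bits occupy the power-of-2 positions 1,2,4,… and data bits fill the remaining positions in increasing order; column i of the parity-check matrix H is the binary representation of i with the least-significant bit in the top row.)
Codeword c = d · G (mod 2), d = 01010100011:
  c[0] = d·G[:,0] = (01010100011)·(11011010101) mod 2 = 0+1+0+1+0+0+0+0+0+0+1 mod 2 = 1
  c[1] = d·G[:,1] = (01010100011)·(10110110011) mod 2 = 0+0+0+1+0+1+0+0+0+1+1 mod 2 = 0
  c[2] = d·G[:,2] = (01010100011)·(10000000000) mod 2 = 0+0+0+0+0+0+0+0+0+0+0 mod 2 = 0
  c[3] = d·G[:,3] = (01010100011)·(01110001111) mod 2 = 0+1+0+1+0+0+0+0+0+1+1 mod 2 = 0
  c[4] = d·G[:,4] = (01010100011)·(01000000000) mod 2 = 0+1+0+0+0+0+0+0+0+0+0 mod 2 = 1
  c[5] = d·G[:,5] = (01010100011)·(00100000000) mod 2 = 0+0+0+0+0+0+0+0+0+0+0 mod 2 = 0
  c[6] = d·G[:,6] = (01010100011)·(00010000000) mod 2 = 0+0+0+1+0+0+0+0+0+0+0 mod 2 = 1
  c[7] = d·G[:,7] = (01010100011)·(00001111111) mod 2 = 0+0+0+0+0+1+0+0+0+1+1 mod 2 = 1
  c[8] = d·G[:,8] = (01010100011)·(00001000000) mod 2 = 0+0+0+0+0+0+0+0+0+0+0 mod 2 = 0
  c[9] = d·G[:,9] = (01010100011)·(00000100000) mod 2 = 0+0+0+0+0+1+0+0+0+0+0 mod 2 = 1
  c[10] = d·G[:,10] = (01010100011)·(00000010000) mod 2 = 0+0+0+0+0+0+0+0+0+0+0 mod 2 = 0
  c[11] = d·G[:,11] = (01010100011)·(00000001000) mod 2 = 0+0+0+0+0+0+0+0+0+0+0 mod 2 = 0
  c[12] = d·G[:,12] = (01010100011)·(00000000100) mod 2 = 0+0+0+0+0+0+0+0+0+0+0 mod 2 = 0
  c[13] = d·G[:,13] = (01010100011)·(00000000010) mod 2 = 0+0+0+0+0+0+0+0+0+1+0 mod 2 = 1
  c[14] = d·G[:,14] = (01010100011)·(00000000001) mod 2 = 0+0+0+0+0+0+0+0+0+0+1 mod 2 = 1
Codeword = 100010110100011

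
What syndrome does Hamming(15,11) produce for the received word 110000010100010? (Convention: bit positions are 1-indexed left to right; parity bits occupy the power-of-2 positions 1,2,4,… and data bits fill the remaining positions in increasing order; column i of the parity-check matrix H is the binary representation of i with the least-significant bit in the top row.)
Syndrome s = H · r^T (mod 2), r = 110000010100010:
  s[0] = (101010101010101)·(110000010100010) mod 2 = 1+0+0+0+0+0+0+0+0+0+0+0+0+0+0 mod 2 = 1
  s[1] = (011001100110011)·(110000010100010) mod 2 = 0+1+0+0+0+0+0+0+0+1+0+0+0+1+0 mod 2 = 1
  s[2] = (000111100001111)·(110000010100010) mod 2 = 0+0+0+0+0+0+0+0+0+0+0+0+0+1+0 mod 2 = 1
  s[3] = (000000011111111)·(110000010100010) mod 2 = 0+0+0+0+0+0+0+1+0+1+0+0+0+1+0 mod 2 = 1
Syndrome = 1111
Non-zero syndrome: error at position 15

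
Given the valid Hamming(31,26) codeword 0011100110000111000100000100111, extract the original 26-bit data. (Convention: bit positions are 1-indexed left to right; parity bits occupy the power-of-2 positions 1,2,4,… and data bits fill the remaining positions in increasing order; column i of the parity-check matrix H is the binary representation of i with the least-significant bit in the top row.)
Parity bits occupy power-of-2 positions; data bits are at positions {3,5,6,7,9,10,11,12,13,14,15,17,18,19,20,21,22,23,24,25,26,27,28,29,30,31} (1-indexed).
Extract: c[3]=1 c[5]=1 c[6]=0 c[7]=0 c[9]=1 c[10]=0 c[11]=0 c[12]=0 c[13]=0 c[14]=1 c[15]=1 c[17]=0 c[18]=0 c[19]=0 c[20]=1 c[21]=0 c[22]=0 c[23]=0 c[24]=0 c[25]=0 c[26]=1 c[27]=0 c[28]=0 c[29]=1 c[30]=1 c[31]=1
Data = 11001000011000100000100111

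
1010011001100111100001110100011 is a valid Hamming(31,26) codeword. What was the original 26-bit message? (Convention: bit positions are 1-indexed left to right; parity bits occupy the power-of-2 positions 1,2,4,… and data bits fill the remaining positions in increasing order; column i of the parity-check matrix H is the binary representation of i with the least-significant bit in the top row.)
Parity bits occupy power-of-2 positions; data bits are at positions {3,5,6,7,9,10,11,12,13,14,15,17,18,19,20,21,22,23,24,25,26,27,28,29,30,31} (1-indexed).
Extract: c[3]=1 c[5]=0 c[6]=1 c[7]=1 c[9]=0 c[10]=1 c[11]=1 c[12]=0 c[13]=0 c[14]=1 c[15]=1 c[17]=1 c[18]=0 c[19]=0 c[20]=0 c[21]=0 c[22]=1 c[23]=1 c[24]=1 c[25]=0 c[26]=1 c[27]=0 c[28]=0 c[29]=0 c[30]=1 c[31]=1
Data = 10110110011100001110100011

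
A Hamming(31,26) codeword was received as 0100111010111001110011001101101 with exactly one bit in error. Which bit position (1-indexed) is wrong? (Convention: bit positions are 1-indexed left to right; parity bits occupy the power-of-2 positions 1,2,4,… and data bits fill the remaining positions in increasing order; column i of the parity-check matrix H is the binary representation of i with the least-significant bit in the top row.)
Syndrome s = H · r^T (mod 2), r = 0100111010111001110011001101101:
  s[0] = (1010101010101010101010101010101)·(0100111010111001110011001101101) mod 2 = 0+0+0+0+1+0+1+0+1+0+1+0+1+0+0+0+1+0+0+0+1+0+0+0+1+0+0+0+1+0+1 mod 2 = 0
  s[1] = (0110011001100110011001100110011)·(0100111010111001110011001101101) mod 2 = 0+1+0+0+0+1+1+0+0+0+1+0+0+0+0+0+0+1+0+0+0+1+0+0+0+1+0+0+0+0+1 mod 2 = 0
  s[2] = (0001111000011110000111100001111)·(0100111010111001110011001101101) mod 2 = 0+0+0+0+1+1+1+0+0+0+0+1+1+0+0+0+0+0+0+0+1+1+0+0+0+0+0+1+1+0+1 mod 2 = 0
  s[3] = (0000000111111110000000011111111)·(0100111010111001110011001101101) mod 2 = 0+0+0+0+0+0+0+0+1+0+1+1+1+0+0+0+0+0+0+0+0+0+0+0+1+1+0+1+1+0+1 mod 2 = 1
  s[4] = (0000000000000001111111111111111)·(0100111010111001110011001101101) mod 2 = 0+0+0+0+0+0+0+0+0+0+0+0+0+0+0+1+1+1+0+0+1+1+0+0+1+1+0+1+1+0+1 mod 2 = 0
Syndrome = 00010
Column i of H is the binary representation of i, so the syndrome is the binary index of the flipped bit.
Read s = 00010 with s[0] as LSB: 0·2^0 + 0·2^1 + 0·2^2 + 1·2^3 + 0·2^4 = 8.
Error is at bit position 8.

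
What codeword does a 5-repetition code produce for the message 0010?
Repeat each bit 5× and concatenate:
0→00000  0→00000  1→11111  0→00000
Codeword = 00000000001111100000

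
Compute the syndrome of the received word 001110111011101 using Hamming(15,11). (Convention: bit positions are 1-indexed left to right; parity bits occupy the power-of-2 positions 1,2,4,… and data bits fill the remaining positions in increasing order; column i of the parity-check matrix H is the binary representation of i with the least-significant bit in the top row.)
Syndrome s = H · r^T (mod 2), r = 001110111011101:
  s[0] = (101010101010101)·(001110111011101) mod 2 = 0+0+1+0+1+0+1+0+1+0+1+0+1+0+1 mod 2 = 1
  s[1] = (011001100110011)·(001110111011101) mod 2 = 0+0+1+0+0+0+1+0+0+0+1+0+0+0+1 mod 2 = 0
  s[2] = (000111100001111)·(001110111011101) mod 2 = 0+0+0+1+1+0+1+0+0+0+0+1+1+0+1 mod 2 = 0
  s[3] = (000000011111111)·(001110111011101) mod 2 = 0+0+0+0+0+0+0+1+1+0+1+1+1+0+1 mod 2 = 0
Syndrome = 1000
Non-zero syndrome: error at position 1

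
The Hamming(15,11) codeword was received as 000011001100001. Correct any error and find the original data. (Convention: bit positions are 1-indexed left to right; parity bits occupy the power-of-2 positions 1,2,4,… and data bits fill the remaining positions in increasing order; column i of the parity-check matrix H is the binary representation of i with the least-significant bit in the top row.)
Syndrome s = H · r^T (mod 2), r = 000011001100001:
  s[0] = (101010101010101)·(000011001100001) mod 2 = 0+0+0+0+1+0+0+0+1+0+0+0+0+0+1 mod 2 = 1
  s[1] = (011001100110011)·(000011001100001) mod 2 = 0+0+0+0+0+1+0+0+0+1+0+0+0+0+1 mod 2 = 1
  s[2] = (000111100001111)·(000011001100001) mod 2 = 0+0+0+0+1+1+0+0+0+0+0+0+0+0+1 mod 2 = 1
  s[3] = (000000011111111)·(000011001100001) mod 2 = 0+0+0+0+0+0+0+0+1+1+0+0+0+0+1 mod 2 = 1
Syndrome = 1111
Column 15 of H equals this syndrome → error at bit 15 (1-indexed).
Flip bit 15: 000011001100001 → 000011001100000
Extract data bits at positions {3,5,6,7,9,10,11,12,13,14,15}: 01101100000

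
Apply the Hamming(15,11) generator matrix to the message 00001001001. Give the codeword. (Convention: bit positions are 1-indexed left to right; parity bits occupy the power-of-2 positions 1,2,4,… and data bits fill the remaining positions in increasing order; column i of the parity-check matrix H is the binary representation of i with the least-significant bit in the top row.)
Codeword c = d · G (mod 2), d = 00001001001:
  c[0] = d·G[:,0] = (00001001001)·(11011010101) mod 2 = 0+0+0+0+1+0+0+0+0+0+1 mod 2 = 0
  c[1] = d·G[:,1] = (00001001001)·(10110110011) mod 2 = 0+0+0+0+0+0+0+0+0+0+1 mod 2 = 1
  c[2] = d·G[:,2] = (00001001001)·(10000000000) mod 2 = 0+0+0+0+0+0+0+0+0+0+0 mod 2 = 0
  c[3] = d·G[:,3] = (00001001001)·(01110001111) mod 2 = 0+0+0+0+0+0+0+1+0+0+1 mod 2 = 0
  c[4] = d·G[:,4] = (00001001001)·(01000000000) mod 2 = 0+0+0+0+0+0+0+0+0+0+0 mod 2 = 0
  c[5] = d·G[:,5] = (00001001001)·(00100000000) mod 2 = 0+0+0+0+0+0+0+0+0+0+0 mod 2 = 0
  c[6] = d·G[:,6] = (00001001001)·(00010000000) mod 2 = 0+0+0+0+0+0+0+0+0+0+0 mod 2 = 0
  c[7] = d·G[:,7] = (00001001001)·(00001111111) mod 2 = 0+0+0+0+1+0+0+1+0+0+1 mod 2 = 1
  c[8] = d·G[:,8] = (00001001001)·(00001000000) mod 2 = 0+0+0+0+1+0+0+0+0+0+0 mod 2 = 1
  c[9] = d·G[:,9] = (00001001001)·(00000100000) mod 2 = 0+0+0+0+0+0+0+0+0+0+0 mod 2 = 0
  c[10] = d·G[:,10] = (00001001001)·(00000010000) mod 2 = 0+0+0+0+0+0+0+0+0+0+0 mod 2 = 0
  c[11] = d·G[:,11] = (00001001001)·(00000001000) mod 2 = 0+0+0+0+0+0+0+1+0+0+0 mod 2 = 1
  c[12] = d·G[:,12] = (00001001001)·(00000000100) mod 2 = 0+0+0+0+0+0+0+0+0+0+0 mod 2 = 0
  c[13] = d·G[:,13] = (00001001001)·(00000000010) mod 2 = 0+0+0+0+0+0+0+0+0+0+0 mod 2 = 0
  c[14] = d·G[:,14] = (00001001001)·(00000000001) mod 2 = 0+0+0+0+0+0+0+0+0+0+1 mod 2 = 1
Codeword = 010000011001001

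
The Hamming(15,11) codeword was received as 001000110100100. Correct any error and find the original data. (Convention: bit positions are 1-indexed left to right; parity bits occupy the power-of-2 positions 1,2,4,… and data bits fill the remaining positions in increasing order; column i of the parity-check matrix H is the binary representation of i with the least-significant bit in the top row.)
Syndrome s = H · r^T (mod 2), r = 001000110100100:
  s[0] = (101010101010101)·(001000110100100) mod 2 = 0+0+1+0+0+0+1+0+0+0+0+0+1+0+0 mod 2 = 1
  s[1] = (011001100110011)·(001000110100100) mod 2 = 0+0+1+0+0+0+1+0+0+1+0+0+0+0+0 mod 2 = 1
  s[2] = (000111100001111)·(001000110100100) mod 2 = 0+0+0+0+0+0+1+0+0+0+0+0+1+0+0 mod 2 = 0
  s[3] = (000000011111111)·(001000110100100) mod 2 = 0+0+0+0+0+0+0+1+0+1+0+0+1+0+0 mod 2 = 1
Syndrome = 1101
Column 11 of H equals this syndrome → error at bit 11 (1-indexed).
Flip bit 11: 001000110100100 → 001000110110100
Extract data bits at positions {3,5,6,7,9,10,11,12,13,14,15}: 10010110100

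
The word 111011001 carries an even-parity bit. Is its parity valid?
Sum of all bits: 1+1+1+0+1+1+0+0+1 = 6; 6 mod 2 = 0. Result is 0 → valid parity.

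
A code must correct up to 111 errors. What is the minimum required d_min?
Correcting t errors requires d_min ≥ 2t + 1 = 2·111 + 1 = 223.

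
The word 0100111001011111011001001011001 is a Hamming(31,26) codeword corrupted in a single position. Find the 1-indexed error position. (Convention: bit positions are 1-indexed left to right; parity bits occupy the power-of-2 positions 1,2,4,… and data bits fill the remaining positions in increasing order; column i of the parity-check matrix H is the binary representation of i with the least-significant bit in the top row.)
Syndrome s = H · r^T (mod 2), r = 0100111001011111011001001011001:
  s[0] = (1010101010101010101010101010101)·(0100111001011111011001001011001) mod 2 = 0+0+0+0+1+0+1+0+0+0+0+0+1+0+1+0+0+0+1+0+0+0+0+0+1+0+1+0+0+0+1 mod 2 = 0
  s[1] = (0110011001100110011001100110011)·(0100111001011111011001001011001) mod 2 = 0+1+0+0+0+1+1+0+0+1+0+0+0+1+1+0+0+1+1+0+0+1+0+0+0+0+1+0+0+0+1 mod 2 = 1
  s[2] = (0001111000011110000111100001111)·(0100111001011111011001001011001) mod 2 = 0+0+0+0+1+1+1+0+0+0+0+1+1+1+1+0+0+0+0+0+0+1+0+0+0+0+0+1+0+0+1 mod 2 = 0
  s[3] = (0000000111111110000000011111111)·(0100111001011111011001001011001) mod 2 = 0+0+0+0+0+0+0+0+0+1+0+1+1+1+1+0+0+0+0+0+0+0+0+0+1+0+1+1+0+0+1 mod 2 = 1
  s[4] = (0000000000000001111111111111111)·(0100111001011111011001001011001) mod 2 = 0+0+0+0+0+0+0+0+0+0+0+0+0+0+0+1+0+1+1+0+0+1+0+0+1+0+1+1+0+0+1 mod 2 = 0
Syndrome = 01010
Column i of H is the binary representation of i, so the syndrome is the binary index of the flipped bit.
Read s = 01010 with s[0] as LSB: 0·2^0 + 1·2^1 + 0·2^2 + 1·2^3 + 0·2^4 = 10.
Error is at bit position 10.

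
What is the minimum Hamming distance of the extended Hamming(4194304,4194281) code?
d_min = 4 (adding an overall parity bit to Hamming(4194303,4194281) raises d_min from 3 to 4).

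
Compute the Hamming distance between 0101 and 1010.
XOR = 1111, count of 1s = 4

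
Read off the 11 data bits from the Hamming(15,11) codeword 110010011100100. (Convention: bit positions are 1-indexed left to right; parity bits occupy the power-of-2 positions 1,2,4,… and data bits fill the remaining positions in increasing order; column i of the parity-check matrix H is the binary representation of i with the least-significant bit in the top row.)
Parity bits occupy power-of-2 positions; data bits are at positions {3,5,6,7,9,10,11,12,13,14,15} (1-indexed).
Extract: c[3]=0 c[5]=1 c[6]=0 c[7]=0 c[9]=1 c[10]=1 c[11]=0 c[12]=0 c[13]=1 c[14]=0 c[15]=0
Data = 01001100100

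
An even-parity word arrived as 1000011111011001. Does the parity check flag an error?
Sum of received bits: 1+0+0+0+0+1+1+1+1+1+0+1+1+0+0+1 = 9; 9 mod 2 = 1. Result is 1 ≠ 0 → error detected.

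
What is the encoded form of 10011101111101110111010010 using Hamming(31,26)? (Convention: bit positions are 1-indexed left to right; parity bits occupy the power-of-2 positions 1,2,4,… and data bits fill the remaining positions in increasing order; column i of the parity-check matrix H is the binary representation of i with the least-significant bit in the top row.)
Codeword c = d · G (mod 2), d = 10011101111101110111010010:
  c[0] = d·G[:,0] = (10011101111101110111010010)·(11011010101101010101010101) mod 2 = 1+0+0+1+1+0+0+0+1+0+1+1+0+1+0+1+0+1+0+1+0+1+0+0+0+0 mod 2 = 1
  c[1] = d·G[:,1] = (10011101111101110111010010)·(10110110011011001100110011) mod 2 = 1+0+0+1+0+1+0+0+0+1+1+0+0+1+0+0+0+1+0+0+0+1+0+0+1+0 mod 2 = 1
  c[2] = d·G[:,2] = (10011101111101110111010010)·(10000000000000000000000000) mod 2 = 1+0+0+0+0+0+0+0+0+0+0+0+0+0+0+0+0+0+0+0+0+0+0+0+0+0 mod 2 = 1
  c[3] = d·G[:,3] = (10011101111101110111010010)·(01110001111000111100001111) mod 2 = 0+0+0+1+0+0+0+1+1+1+1+0+0+0+1+1+0+1+0+0+0+0+0+0+1+0 mod 2 = 1
  c[4] = d·G[:,4] = (10011101111101110111010010)·(01000000000000000000000000) mod 2 = 0+0+0+0+0+0+0+0+0+0+0+0+0+0+0+0+0+0+0+0+0+0+0+0+0+0 mod 2 = 0
  c[5] = d·G[:,5] = (10011101111101110111010010)·(00100000000000000000000000) mod 2 = 0+0+0+0+0+0+0+0+0+0+0+0+0+0+0+0+0+0+0+0+0+0+0+0+0+0 mod 2 = 0
  c[6] = d·G[:,6] = (10011101111101110111010010)·(00010000000000000000000000) mod 2 = 0+0+0+1+0+0+0+0+0+0+0+0+0+0+0+0+0+0+0+0+0+0+0+0+0+0 mod 2 = 1
  c[7] = d·G[:,7] = (10011101111101110111010010)·(00001111111000000011111111) mod 2 = 0+0+0+0+1+1+0+1+1+1+1+0+0+0+0+0+0+0+1+1+0+1+0+0+1+0 mod 2 = 0
  c[8] = d·G[:,8] = (10011101111101110111010010)·(00001000000000000000000000) mod 2 = 0+0+0+0+1+0+0+0+0+0+0+0+0+0+0+0+0+0+0+0+0+0+0+0+0+0 mod 2 = 1
  c[9] = d·G[:,9] = (10011101111101110111010010)·(00000100000000000000000000) mod 2 = 0+0+0+0+0+1+0+0+0+0+0+0+0+0+0+0+0+0+0+0+0+0+0+0+0+0 mod 2 = 1
  c[10] = d·G[:,10] = (10011101111101110111010010)·(00000010000000000000000000) mod 2 = 0+0+0+0+0+0+0+0+0+0+0+0+0+0+0+0+0+0+0+0+0+0+0+0+0+0 mod 2 = 0
  c[11] = d·G[:,11] = (10011101111101110111010010)·(00000001000000000000000000) mod 2 = 0+0+0+0+0+0+0+1+0+0+0+0+0+0+0+0+0+0+0+0+0+0+0+0+0+0 mod 2 = 1
  c[12] = d·G[:,12] = (10011101111101110111010010)·(00000000100000000000000000) mod 2 = 0+0+0+0+0+0+0+0+1+0+0+0+0+0+0+0+0+0+0+0+0+0+0+0+0+0 mod 2 = 1
  c[13] = d·G[:,13] = (10011101111101110111010010)·(00000000010000000000000000) mod 2 = 0+0+0+0+0+0+0+0+0+1+0+0+0+0+0+0+0+0+0+0+0+0+0+0+0+0 mod 2 = 1
  c[14] = d·G[:,14] = (10011101111101110111010010)·(00000000001000000000000000) mod 2 = 0+0+0+0+0+0+0+0+0+0+1+0+0+0+0+0+0+0+0+0+0+0+0+0+0+0 mod 2 = 1
  c[15] = d·G[:,15] = (10011101111101110111010010)·(00000000000111111111111111) mod 2 = 0+0+0+0+0+0+0+0+0+0+0+1+0+1+1+1+0+1+1+1+0+1+0+0+1+0 mod 2 = 1
  c[16] = d·G[:,16] = (10011101111101110111010010)·(00000000000100000000000000) mod 2 = 0+0+0+0+0+0+0+0+0+0+0+1+0+0+0+0+0+0+0+0+0+0+0+0+0+0 mod 2 = 1
  c[17] = d·G[:,17] = (10011101111101110111010010)·(00000000000010000000000000) mod 2 = 0+0+0+0+0+0+0+0+0+0+0+0+0+0+0+0+0+0+0+0+0+0+0+0+0+0 mod 2 = 0
  c[18] = d·G[:,18] = (10011101111101110111010010)·(00000000000001000000000000) mod 2 = 0+0+0+0+0+0+0+0+0+0+0+0+0+1+0+0+0+0+0+0+0+0+0+0+0+0 mod 2 = 1
  c[19] = d·G[:,19] = (10011101111101110111010010)·(00000000000000100000000000) mod 2 = 0+0+0+0+0+0+0+0+0+0+0+0+0+0+1+0+0+0+0+0+0+0+0+0+0+0 mod 2 = 1
  c[20] = d·G[:,20] = (10011101111101110111010010)·(00000000000000010000000000) mod 2 = 0+0+0+0+0+0+0+0+0+0+0+0+0+0+0+1+0+0+0+0+0+0+0+0+0+0 mod 2 = 1
  c[21] = d·G[:,21] = (10011101111101110111010010)·(00000000000000001000000000) mod 2 = 0+0+0+0+0+0+0+0+0+0+0+0+0+0+0+0+0+0+0+0+0+0+0+0+0+0 mod 2 = 0
  c[22] = d·G[:,22] = (10011101111101110111010010)·(00000000000000000100000000) mod 2 = 0+0+0+0+0+0+0+0+0+0+0+0+0+0+0+0+0+1+0+0+0+0+0+0+0+0 mod 2 = 1
  c[23] = d·G[:,23] = (10011101111101110111010010)·(00000000000000000010000000) mod 2 = 0+0+0+0+0+0+0+0+0+0+0+0+0+0+0+0+0+0+1+0+0+0+0+0+0+0 mod 2 = 1
  c[24] = d·G[:,24] = (10011101111101110111010010)·(00000000000000000001000000) mod 2 = 0+0+0+0+0+0+0+0+0+0+0+0+0+0+0+0+0+0+0+1+0+0+0+0+0+0 mod 2 = 1
  c[25] = d·G[:,25] = (10011101111101110111010010)·(00000000000000000000100000) mod 2 = 0+0+0+0+0+0+0+0+0+0+0+0+0+0+0+0+0+0+0+0+0+0+0+0+0+0 mod 2 = 0
  c[26] = d·G[:,26] = (10011101111101110111010010)·(00000000000000000000010000) mod 2 = 0+0+0+0+0+0+0+0+0+0+0+0+0+0+0+0+0+0+0+0+0+1+0+0+0+0 mod 2 = 1
  c[27] = d·G[:,27] = (10011101111101110111010010)·(00000000000000000000001000) mod 2 = 0+0+0+0+0+0+0+0+0+0+0+0+0+0+0+0+0+0+0+0+0+0+0+0+0+0 mod 2 = 0
  c[28] = d·G[:,28] = (10011101111101110111010010)·(00000000000000000000000100) mod 2 = 0+0+0+0+0+0+0+0+0+0+0+0+0+0+0+0+0+0+0+0+0+0+0+0+0+0 mod 2 = 0
  c[29] = d·G[:,29] = (10011101111101110111010010)·(00000000000000000000000010) mod 2 = 0+0+0+0+0+0+0+0+0+0+0+0+0+0+0+0+0+0+0+0+0+0+0+0+1+0 mod 2 = 1
  c[30] = d·G[:,30] = (10011101111101110111010010)·(00000000000000000000000001) mod 2 = 0+0+0+0+0+0+0+0+0+0+0+0+0+0+0+0+0+0+0+0+0+0+0+0+0+0 mod 2 = 0
Codeword = 1111001011011111101110111010010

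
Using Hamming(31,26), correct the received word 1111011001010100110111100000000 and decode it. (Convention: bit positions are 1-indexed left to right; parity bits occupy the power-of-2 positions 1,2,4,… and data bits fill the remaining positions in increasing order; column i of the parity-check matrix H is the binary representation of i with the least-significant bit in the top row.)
Syndrome s = H · r^T (mod 2), r = 1111011001010100110111100000000:
  s[0] = (1010101010101010101010101010101)·(1111011001010100110111100000000) mod 2 = 1+0+1+0+0+0+1+0+0+0+0+0+0+0+0+0+1+0+0+0+1+0+1+0+0+0+0+0+0+0+0 mod 2 = 0
  s[1] = (0110011001100110011001100110011)·(1111011001010100110111100000000) mod 2 = 0+1+1+0+0+1+1+0+0+1+0+0+0+1+0+0+0+1+0+0+0+1+1+0+0+0+0+0+0+0+0 mod 2 = 1
  s[2] = (0001111000011110000111100001111)·(1111011001010100110111100000000) mod 2 = 0+0+0+1+0+1+1+0+0+0+0+1+0+1+0+0+0+0+0+1+1+1+1+0+0+0+0+0+0+0+0 mod 2 = 1
  s[3] = (0000000111111110000000011111111)·(1111011001010100110111100000000) mod 2 = 0+0+0+0+0+0+0+0+0+1+0+1+0+1+0+0+0+0+0+0+0+0+0+0+0+0+0+0+0+0+0 mod 2 = 1
  s[4] = (0000000000000001111111111111111)·(1111011001010100110111100000000) mod 2 = 0+0+0+0+0+0+0+0+0+0+0+0+0+0+0+0+1+1+0+1+1+1+1+0+0+0+0+0+0+0+0 mod 2 = 0
Syndrome = 01110
Column 14 of H equals this syndrome → error at bit 14 (1-indexed).
Flip bit 14: 1111011001010100110111100000000 → 1111011001010000110111100000000
Extract data bits at positions {3,5,6,7,9,10,11,12,13,14,15,17,18,19,20,21,22,23,24,25,26,27,28,29,30,31}: 10110101000110111100000000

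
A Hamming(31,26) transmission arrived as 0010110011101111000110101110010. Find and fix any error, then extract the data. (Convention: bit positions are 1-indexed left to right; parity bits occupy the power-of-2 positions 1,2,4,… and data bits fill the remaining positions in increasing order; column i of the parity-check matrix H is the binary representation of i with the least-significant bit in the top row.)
Syndrome s = H · r^T (mod 2), r = 0010110011101111000110101110010:
  s[0] = (1010101010101010101010101010101)·(0010110011101111000110101110010) mod 2 = 0+0+1+0+1+0+0+0+1+0+1+0+1+0+1+0+0+0+0+0+1+0+1+0+1+0+1+0+0+0+0 mod 2 = 0
  s[1] = (0110011001100110011001100110011)·(0010110011101111000110101110010) mod 2 = 0+0+1+0+0+1+0+0+0+1+1+0+0+1+1+0+0+0+0+0+0+0+1+0+0+1+1+0+0+1+0 mod 2 = 0
  s[2] = (0001111000011110000111100001111)·(0010110011101111000110101110010) mod 2 = 0+0+0+0+1+1+0+0+0+0+0+0+1+1+1+0+0+0+0+1+1+0+1+0+0+0+0+0+0+1+0 mod 2 = 1
  s[3] = (0000000111111110000000011111111)·(0010110011101111000110101110010) mod 2 = 0+0+0+0+0+0+0+0+1+1+1+0+1+1+1+0+0+0+0+0+0+0+0+0+1+1+1+0+0+1+0 mod 2 = 0
  s[4] = (0000000000000001111111111111111)·(0010110011101111000110101110010) mod 2 = 0+0+0+0+0+0+0+0+0+0+0+0+0+0+0+1+0+0+0+1+1+0+1+0+1+1+1+0+0+1+0 mod 2 = 0
Syndrome = 00100
Column 4 of H equals this syndrome → error at bit 4 (1-indexed).
Flip bit 4: 0010110011101111000110101110010 → 0011110011101111000110101110010
Extract data bits at positions {3,5,6,7,9,10,11,12,13,14,15,17,18,19,20,21,22,23,24,25,26,27,28,29,30,31}: 11101110111000110101110010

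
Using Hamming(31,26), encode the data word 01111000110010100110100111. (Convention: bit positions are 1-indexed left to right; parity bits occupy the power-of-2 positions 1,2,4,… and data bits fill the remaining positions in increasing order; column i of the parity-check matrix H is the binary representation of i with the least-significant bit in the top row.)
Codeword c = d · G (mod 2), d = 01111000110010100110100111:
  c[0] = d·G[:,0] = (01111000110010100110100111)·(11011010101101010101010101) mod 2 = 0+1+0+1+1+0+0+0+1+0+0+0+0+0+0+0+0+1+0+0+0+0+0+1+0+1 mod 2 = 1
  c[1] = d·G[:,1] = (01111000110010100110100111)·(10110110011011001100110011) mod 2 = 0+0+1+1+0+0+0+0+0+1+0+0+1+0+0+0+0+1+0+0+1+0+0+0+1+1 mod 2 = 0
  c[2] = d·G[:,2] = (01111000110010100110100111)·(10000000000000000000000000) mod 2 = 0+0+0+0+0+0+0+0+0+0+0+0+0+0+0+0+0+0+0+0+0+0+0+0+0+0 mod 2 = 0
  c[3] = d·G[:,3] = (01111000110010100110100111)·(01110001111000111100001111) mod 2 = 0+1+1+1+0+0+0+0+1+1+0+0+0+0+1+0+0+1+0+0+0+0+0+1+1+1 mod 2 = 0
  c[4] = d·G[:,4] = (01111000110010100110100111)·(01000000000000000000000000) mod 2 = 0+1+0+0+0+0+0+0+0+0+0+0+0+0+0+0+0+0+0+0+0+0+0+0+0+0 mod 2 = 1
  c[5] = d·G[:,5] = (01111000110010100110100111)·(00100000000000000000000000) mod 2 = 0+0+1+0+0+0+0+0+0+0+0+0+0+0+0+0+0+0+0+0+0+0+0+0+0+0 mod 2 = 1
  c[6] = d·G[:,6] = (01111000110010100110100111)·(00010000000000000000000000) mod 2 = 0+0+0+1+0+0+0+0+0+0+0+0+0+0+0+0+0+0+0+0+0+0+0+0+0+0 mod 2 = 1
  c[7] = d·G[:,7] = (01111000110010100110100111)·(00001111111000000011111111) mod 2 = 0+0+0+0+1+0+0+0+1+1+0+0+0+0+0+0+0+0+1+0+1+0+0+1+1+1 mod 2 = 0
  c[8] = d·G[:,8] = (01111000110010100110100111)·(00001000000000000000000000) mod 2 = 0+0+0+0+1+0+0+0+0+0+0+0+0+0+0+0+0+0+0+0+0+0+0+0+0+0 mod 2 = 1
  c[9] = d·G[:,9] = (01111000110010100110100111)·(00000100000000000000000000) mod 2 = 0+0+0+0+0+0+0+0+0+0+0+0+0+0+0+0+0+0+0+0+0+0+0+0+0+0 mod 2 = 0
  c[10] = d·G[:,10] = (01111000110010100110100111)·(00000010000000000000000000) mod 2 = 0+0+0+0+0+0+0+0+0+0+0+0+0+0+0+0+0+0+0+0+0+0+0+0+0+0 mod 2 = 0
  c[11] = d·G[:,11] = (01111000110010100110100111)·(00000001000000000000000000) mod 2 = 0+0+0+0+0+0+0+0+0+0+0+0+0+0+0+0+0+0+0+0+0+0+0+0+0+0 mod 2 = 0
  c[12] = d·G[:,12] = (01111000110010100110100111)·(00000000100000000000000000) mod 2 = 0+0+0+0+0+0+0+0+1+0+0+0+0+0+0+0+0+0+0+0+0+0+0+0+0+0 mod 2 = 1
  c[13] = d·G[:,13] = (01111000110010100110100111)·(00000000010000000000000000) mod 2 = 0+0+0+0+0+0+0+0+0+1+0+0+0+0+0+0+0+0+0+0+0+0+0+0+0+0 mod 2 = 1
  c[14] = d·G[:,14] = (01111000110010100110100111)·(00000000001000000000000000) mod 2 = 0+0+0+0+0+0+0+0+0+0+0+0+0+0+0+0+0+0+0+0+0+0+0+0+0+0 mod 2 = 0
  c[15] = d·G[:,15] = (01111000110010100110100111)·(00000000000111111111111111) mod 2 = 0+0+0+0+0+0+0+0+0+0+0+0+1+0+1+0+0+1+1+0+1+0+0+1+1+1 mod 2 = 0
  c[16] = d·G[:,16] = (01111000110010100110100111)·(00000000000100000000000000) mod 2 = 0+0+0+0+0+0+0+0+0+0+0+0+0+0+0+0+0+0+0+0+0+0+0+0+0+0 mod 2 = 0
  c[17] = d·G[:,17] = (01111000110010100110100111)·(00000000000010000000000000) mod 2 = 0+0+0+0+0+0+0+0+0+0+0+0+1+0+0+0+0+0+0+0+0+0+0+0+0+0 mod 2 = 1
  c[18] = d·G[:,18] = (01111000110010100110100111)·(00000000000001000000000000) mod 2 = 0+0+0+0+0+0+0+0+0+0+0+0+0+0+0+0+0+0+0+0+0+0+0+0+0+0 mod 2 = 0
  c[19] = d·G[:,19] = (01111000110010100110100111)·(00000000000000100000000000) mod 2 = 0+0+0+0+0+0+0+0+0+0+0+0+0+0+1+0+0+0+0+0+0+0+0+0+0+0 mod 2 = 1
  c[20] = d·G[:,20] = (01111000110010100110100111)·(00000000000000010000000000) mod 2 = 0+0+0+0+0+0+0+0+0+0+0+0+0+0+0+0+0+0+0+0+0+0+0+0+0+0 mod 2 = 0
  c[21] = d·G[:,21] = (01111000110010100110100111)·(00000000000000001000000000) mod 2 = 0+0+0+0+0+0+0+0+0+0+0+0+0+0+0+0+0+0+0+0+0+0+0+0+0+0 mod 2 = 0
  c[22] = d·G[:,22] = (01111000110010100110100111)·(00000000000000000100000000) mod 2 = 0+0+0+0+0+0+0+0+0+0+0+0+0+0+0+0+0+1+0+0+0+0+0+0+0+0 mod 2 = 1
  c[23] = d·G[:,23] = (01111000110010100110100111)·(00000000000000000010000000) mod 2 = 0+0+0+0+0+0+0+0+0+0+0+0+0+0+0+0+0+0+1+0+0+0+0+0+0+0 mod 2 = 1
  c[24] = d·G[:,24] = (01111000110010100110100111)·(00000000000000000001000000) mod 2 = 0+0+0+0+0+0+0+0+0+0+0+0+0+0+0+0+0+0+0+0+0+0+0+0+0+0 mod 2 = 0
  c[25] = d·G[:,25] = (01111000110010100110100111)·(00000000000000000000100000) mod 2 = 0+0+0+0+0+0+0+0+0+0+0+0+0+0+0+0+0+0+0+0+1+0+0+0+0+0 mod 2 = 1
  c[26] = d·G[:,26] = (01111000110010100110100111)·(00000000000000000000010000) mod 2 = 0+0+0+0+0+0+0+0+0+0+0+0+0+0+0+0+0+0+0+0+0+0+0+0+0+0 mod 2 = 0
  c[27] = d·G[:,27] = (01111000110010100110100111)·(00000000000000000000001000) mod 2 = 0+0+0+0+0+0+0+0+0+0+0+0+0+0+0+0+0+0+0+0+0+0+0+0+0+0 mod 2 = 0
  c[28] = d·G[:,28] = (01111000110010100110100111)·(00000000000000000000000100) mod 2 = 0+0+0+0+0+0+0+0+0+0+0+0+0+0+0+0+0+0+0+0+0+0+0+1+0+0 mod 2 = 1
  c[29] = d·G[:,29] = (01111000110010100110100111)·(00000000000000000000000010) mod 2 = 0+0+0+0+0+0+0+0+0+0+0+0+0+0+0+0+0+0+0+0+0+0+0+0+1+0 mod 2 = 1
  c[30] = d·G[:,30] = (01111000110010100110100111)·(00000000000000000000000001) mod 2 = 0+0+0+0+0+0+0+0+0+0+0+0+0+0+0+0+0+0+0+0+0+0+0+0+0+1 mod 2 = 1
Codeword = 1000111010001100010100110100111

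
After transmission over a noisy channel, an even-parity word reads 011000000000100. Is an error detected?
Sum of received bits: 0+1+1+0+0+0+0+0+0+0+0+0+1+0+0 = 3; 3 mod 2 = 1. Result is 1 ≠ 0 → error detected.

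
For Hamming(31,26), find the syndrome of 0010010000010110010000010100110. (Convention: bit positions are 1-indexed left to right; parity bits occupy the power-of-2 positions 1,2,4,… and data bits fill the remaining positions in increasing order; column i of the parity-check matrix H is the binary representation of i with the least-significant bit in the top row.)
Syndrome s = H · r^T (mod 2), r = 0010010000010110010000010100110:
  s[0] = (1010101010101010101010101010101)·(0010010000010110010000010100110) mod 2 = 0+0+1+0+0+0+0+0+0+0+0+0+0+0+1+0+0+0+0+0+0+0+0+0+0+0+0+0+1+0+0 mod 2 = 1
  s[1] = (0110011001100110011001100110011)·(0010010000010110010000010100110) mod 2 = 0+0+1+0+0+1+0+0+0+0+0+0+0+1+1+0+0+1+0+0+0+0+0+0+0+1+0+0+0+1+0 mod 2 = 1
  s[2] = (0001111000011110000111100001111)·(0010010000010110010000010100110) mod 2 = 0+0+0+0+0+1+0+0+0+0+0+1+0+1+1+0+0+0+0+0+0+0+0+0+0+0+0+0+1+1+0 mod 2 = 0
  s[3] = (0000000111111110000000011111111)·(0010010000010110010000010100110) mod 2 = 0+0+0+0+0+0+0+0+0+0+0+1+0+1+1+0+0+0+0+0+0+0+0+1+0+1+0+0+1+1+0 mod 2 = 1
  s[4] = (0000000000000001111111111111111)·(0010010000010110010000010100110) mod 2 = 0+0+0+0+0+0+0+0+0+0+0+0+0+0+0+0+0+1+0+0+0+0+0+1+0+1+0+0+1+1+0 mod 2 = 1
Syndrome = 11011
Non-zero syndrome: error at position 27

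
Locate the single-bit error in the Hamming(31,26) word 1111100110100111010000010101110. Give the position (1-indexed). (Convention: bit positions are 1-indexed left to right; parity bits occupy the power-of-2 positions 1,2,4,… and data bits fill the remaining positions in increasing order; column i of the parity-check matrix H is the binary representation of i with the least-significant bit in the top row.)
Syndrome s = H · r^T (mod 2), r = 1111100110100111010000010101110:
  s[0] = (1010101010101010101010101010101)·(1111100110100111010000010101110) mod 2 = 1+0+1+0+1+0+0+0+1+0+1+0+0+0+1+0+0+0+0+0+0+0+0+0+0+0+0+0+1+0+0 mod 2 = 1
  s[1] = (0110011001100110011001100110011)·(1111100110100111010000010101110) mod 2 = 0+1+1+0+0+0+0+0+0+0+1+0+0+1+1+0+0+1+0+0+0+0+0+0+0+1+0+0+0+1+0 mod 2 = 0
  s[2] = (0001111000011110000111100001111)·(1111100110100111010000010101110) mod 2 = 0+0+0+1+1+0+0+0+0+0+0+0+0+1+1+0+0+0+0+0+0+0+0+0+0+0+0+1+1+1+0 mod 2 = 1
  s[3] = (0000000111111110000000011111111)·(1111100110100111010000010101110) mod 2 = 0+0+0+0+0+0+0+1+1+0+1+0+0+1+1+0+0+0+0+0+0+0+0+1+0+1+0+1+1+1+0 mod 2 = 0
  s[4] = (0000000000000001111111111111111)·(1111100110100111010000010101110) mod 2 = 0+0+0+0+0+0+0+0+0+0+0+0+0+0+0+1+0+1+0+0+0+0+0+1+0+1+0+1+1+1+0 mod 2 = 1
Syndrome = 10101
Column i of H is the binary representation of i, so the syndrome is the binary index of the flipped bit.
Read s = 10101 with s[0] as LSB: 1·2^0 + 0·2^1 + 1·2^2 + 0·2^3 + 1·2^4 = 21.
Error is at bit position 21.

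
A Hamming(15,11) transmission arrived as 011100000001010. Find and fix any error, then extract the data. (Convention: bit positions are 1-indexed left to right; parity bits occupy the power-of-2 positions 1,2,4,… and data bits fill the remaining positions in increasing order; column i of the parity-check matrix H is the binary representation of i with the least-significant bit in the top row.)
Syndrome s = H · r^T (mod 2), r = 011100000001010:
  s[0] = (101010101010101)·(011100000001010) mod 2 = 0+0+1+0+0+0+0+0+0+0+0+0+0+0+0 mod 2 = 1
  s[1] = (011001100110011)·(011100000001010) mod 2 = 0+1+1+0+0+0+0+0+0+0+0+0+0+1+0 mod 2 = 1
  s[2] = (000111100001111)·(011100000001010) mod 2 = 0+0+0+1+0+0+0+0+0+0+0+1+0+1+0 mod 2 = 1
  s[3] = (000000011111111)·(011100000001010) mod 2 = 0+0+0+0+0+0+0+0+0+0+0+1+0+1+0 mod 2 = 0
Syndrome = 1110
Column 7 of H equals this syndrome → error at bit 7 (1-indexed).
Flip bit 7: 011100000001010 → 011100100001010
Extract data bits at positions {3,5,6,7,9,10,11,12,13,14,15}: 10010001010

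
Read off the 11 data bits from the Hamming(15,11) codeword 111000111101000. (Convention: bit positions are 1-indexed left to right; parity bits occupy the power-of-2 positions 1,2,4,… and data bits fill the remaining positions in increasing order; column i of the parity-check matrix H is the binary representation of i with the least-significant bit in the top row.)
Parity bits occupy power-of-2 positions; data bits are at positions {3,5,6,7,9,10,11,12,13,14,15} (1-indexed).
Extract: c[3]=1 c[5]=0 c[6]=0 c[7]=1 c[9]=1 c[10]=1 c[11]=0 c[12]=1 c[13]=0 c[14]=0 c[15]=0
Data = 10011101000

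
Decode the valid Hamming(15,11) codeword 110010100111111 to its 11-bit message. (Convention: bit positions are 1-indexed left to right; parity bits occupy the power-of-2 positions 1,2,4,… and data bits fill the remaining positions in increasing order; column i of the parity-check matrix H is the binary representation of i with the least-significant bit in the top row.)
Parity bits occupy power-of-2 positions; data bits are at positions {3,5,6,7,9,10,11,12,13,14,15} (1-indexed).
Extract: c[3]=0 c[5]=1 c[6]=0 c[7]=1 c[9]=0 c[10]=1 c[11]=1 c[12]=1 c[13]=1 c[14]=1 c[15]=1
Data = 01010111111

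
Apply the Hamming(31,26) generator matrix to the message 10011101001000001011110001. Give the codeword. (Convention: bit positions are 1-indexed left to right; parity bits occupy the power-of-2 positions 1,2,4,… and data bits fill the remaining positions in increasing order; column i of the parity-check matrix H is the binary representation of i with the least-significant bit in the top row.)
Codeword c = d · G (mod 2), d = 10011101001000001011110001:
  c[0] = d·G[:,0] = (10011101001000001011110001)·(11011010101101010101010101) mod 2 = 1+0+0+1+1+0+0+0+0+0+1+0+0+0+0+0+0+0+0+1+0+1+0+0+0+1 mod 2 = 1
  c[1] = d·G[:,1] = (10011101001000001011110001)·(10110110011011001100110011) mod 2 = 1+0+0+1+0+1+0+0+0+0+1+0+0+0+0+0+1+0+0+0+1+1+0+0+0+1 mod 2 = 0
  c[2] = d·G[:,2] = (10011101001000001011110001)·(10000000000000000000000000) mod 2 = 1+0+0+0+0+0+0+0+0+0+0+0+0+0+0+0+0+0+0+0+0+0+0+0+0+0 mod 2 = 1
  c[3] = d·G[:,3] = (10011101001000001011110001)·(01110001111000111100001111) mod 2 = 0+0+0+1+0+0+0+1+0+0+1+0+0+0+0+0+1+0+0+0+0+0+0+0+0+1 mod 2 = 1
  c[4] = d·G[:,4] = (10011101001000001011110001)·(01000000000000000000000000) mod 2 = 0+0+0+0+0+0+0+0+0+0+0+0+0+0+0+0+0+0+0+0+0+0+0+0+0+0 mod 2 = 0
  c[5] = d·G[:,5] = (10011101001000001011110001)·(00100000000000000000000000) mod 2 = 0+0+0+0+0+0+0+0+0+0+0+0+0+0+0+0+0+0+0+0+0+0+0+0+0+0 mod 2 = 0
  c[6] = d·G[:,6] = (10011101001000001011110001)·(00010000000000000000000000) mod 2 = 0+0+0+1+0+0+0+0+0+0+0+0+0+0+0+0+0+0+0+0+0+0+0+0+0+0 mod 2 = 1
  c[7] = d·G[:,7] = (10011101001000001011110001)·(00001111111000000011111111) mod 2 = 0+0+0+0+1+1+0+1+0+0+1+0+0+0+0+0+0+0+1+1+1+1+0+0+0+1 mod 2 = 1
  c[8] = d·G[:,8] = (10011101001000001011110001)·(00001000000000000000000000) mod 2 = 0+0+0+0+1+0+0+0+0+0+0+0+0+0+0+0+0+0+0+0+0+0+0+0+0+0 mod 2 = 1
  c[9] = d·G[:,9] = (10011101001000001011110001)·(00000100000000000000000000) mod 2 = 0+0+0+0+0+1+0+0+0+0+0+0+0+0+0+0+0+0+0+0+0+0+0+0+0+0 mod 2 = 1
  c[10] = d·G[:,10] = (10011101001000001011110001)·(00000010000000000000000000) mod 2 = 0+0+0+0+0+0+0+0+0+0+0+0+0+0+0+0+0+0+0+0+0+0+0+0+0+0 mod 2 = 0
  c[11] = d·G[:,11] = (10011101001000001011110001)·(00000001000000000000000000) mod 2 = 0+0+0+0+0+0+0+1+0+0+0+0+0+0+0+0+0+0+0+0+0+0+0+0+0+0 mod 2 = 1
  c[12] = d·G[:,12] = (10011101001000001011110001)·(00000000100000000000000000) mod 2 = 0+0+0+0+0+0+0+0+0+0+0+0+0+0+0+0+0+0+0+0+0+0+0+0+0+0 mod 2 = 0
  c[13] = d·G[:,13] = (10011101001000001011110001)·(00000000010000000000000000) mod 2 = 0+0+0+0+0+0+0+0+0+0+0+0+0+0+0+0+0+0+0+0+0+0+0+0+0+0 mod 2 = 0
  c[14] = d·G[:,14] = (10011101001000001011110001)·(00000000001000000000000000) mod 2 = 0+0+0+0+0+0+0+0+0+0+1+0+0+0+0+0+0+0+0+0+0+0+0+0+0+0 mod 2 = 1
  c[15] = d·G[:,15] = (10011101001000001011110001)·(00000000000111111111111111) mod 2 = 0+0+0+0+0+0+0+0+0+0+0+0+0+0+0+0+1+0+1+1+1+1+0+0+0+1 mod 2 = 0
  c[16] = d·G[:,16] = (10011101001000001011110001)·(00000000000100000000000000) mod 2 = 0+0+0+0+0+0+0+0+0+0+0+0+0+0+0+0+0+0+0+0+0+0+0+0+0+0 mod 2 = 0
  c[17] = d·G[:,17] = (10011101001000001011110001)·(00000000000010000000000000) mod 2 = 0+0+0+0+0+0+0+0+0+0+0+0+0+0+0+0+0+0+0+0+0+0+0+0+0+0 mod 2 = 0
  c[18] = d·G[:,18] = (10011101001000001011110001)·(00000000000001000000000000) mod 2 = 0+0+0+0+0+0+0+0+0+0+0+0+0+0+0+0+0+0+0+0+0+0+0+0+0+0 mod 2 = 0
  c[19] = d·G[:,19] = (10011101001000001011110001)·(00000000000000100000000000) mod 2 = 0+0+0+0+0+0+0+0+0+0+0+0+0+0+0+0+0+0+0+0+0+0+0+0+0+0 mod 2 = 0
  c[20] = d·G[:,20] = (10011101001000001011110001)·(00000000000000010000000000) mod 2 = 0+0+0+0+0+0+0+0+0+0+0+0+0+0+0+0+0+0+0+0+0+0+0+0+0+0 mod 2 = 0
  c[21] = d·G[:,21] = (10011101001000001011110001)·(00000000000000001000000000) mod 2 = 0+0+0+0+0+0+0+0+0+0+0+0+0+0+0+0+1+0+0+0+0+0+0+0+0+0 mod 2 = 1
  c[22] = d·G[:,22] = (10011101001000001011110001)·(00000000000000000100000000) mod 2 = 0+0+0+0+0+0+0+0+0+0+0+0+0+0+0+0+0+0+0+0+0+0+0+0+0+0 mod 2 = 0
  c[23] = d·G[:,23] = (10011101001000001011110001)·(00000000000000000010000000) mod 2 = 0+0+0+0+0+0+0+0+0+0+0+0+0+0+0+0+0+0+1+0+0+0+0+0+0+0 mod 2 = 1
  c[24] = d·G[:,24] = (10011101001000001011110001)·(00000000000000000001000000) mod 2 = 0+0+0+0+0+0+0+0+0+0+0+0+0+0+0+0+0+0+0+1+0+0+0+0+0+0 mod 2 = 1
  c[25] = d·G[:,25] = (10011101001000001011110001)·(00000000000000000000100000) mod 2 = 0+0+0+0+0+0+0+0+0+0+0+0+0+0+0+0+0+0+0+0+1+0+0+0+0+0 mod 2 = 1
  c[26] = d·G[:,26] = (10011101001000001011110001)·(00000000000000000000010000) mod 2 = 0+0+0+0+0+0+0+0+0+0+0+0+0+0+0+0+0+0+0+0+0+1+0+0+0+0 mod 2 = 1
  c[27] = d·G[:,27] = (10011101001000001011110001)·(00000000000000000000001000) mod 2 = 0+0+0+0+0+0+0+0+0+0+0+0+0+0+0+0+0+0+0+0+0+0+0+0+0+0 mod 2 = 0
  c[28] = d·G[:,28] = (10011101001000001011110001)·(00000000000000000000000100) mod 2 = 0+0+0+0+0+0+0+0+0+0+0+0+0+0+0+0+0+0+0+0+0+0+0+0+0+0 mod 2 = 0
  c[29] = d·G[:,29] = (10011101001000001011110001)·(00000000000000000000000010) mod 2 = 0+0+0+0+0+0+0+0+0+0+0+0+0+0+0+0+0+0+0+0+0+0+0+0+0+0 mod 2 = 0
  c[30] = d·G[:,30] = (10011101001000001011110001)·(00000000000000000000000001) mod 2 = 0+0+0+0+0+0+0+0+0+0+0+0+0+0+0+0+0+0+0+0+0+0+0+0+0+1 mod 2 = 1
Codeword = 1011001111010010000001011110001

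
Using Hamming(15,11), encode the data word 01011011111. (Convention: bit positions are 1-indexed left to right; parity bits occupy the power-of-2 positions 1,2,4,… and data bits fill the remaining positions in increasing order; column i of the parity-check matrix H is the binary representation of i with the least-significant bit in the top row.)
Codeword c = d · G (mod 2), d = 01011011111:
  c[0] = d·G[:,0] = (01011011111)·(11011010101) mod 2 = 0+1+0+1+1+0+1+0+1+0+1 mod 2 = 0
  c[1] = d·G[:,1] = (01011011111)·(10110110011) mod 2 = 0+0+0+1+0+0+1+0+0+1+1 mod 2 = 0
  c[2] = d·G[:,2] = (01011011111)·(10000000000) mod 2 = 0+0+0+0+0+0+0+0+0+0+0 mod 2 = 0
  c[3] = d·G[:,3] = (01011011111)·(01110001111) mod 2 = 0+1+0+1+0+0+0+1+1+1+1 mod 2 = 0
  c[4] = d·G[:,4] = (01011011111)·(01000000000) mod 2 = 0+1+0+0+0+0+0+0+0+0+0 mod 2 = 1
  c[5] = d·G[:,5] = (01011011111)·(00100000000) mod 2 = 0+0+0+0+0+0+0+0+0+0+0 mod 2 = 0
  c[6] = d·G[:,6] = (01011011111)·(00010000000) mod 2 = 0+0+0+1+0+0+0+0+0+0+0 mod 2 = 1
  c[7] = d·G[:,7] = (01011011111)·(00001111111) mod 2 = 0+0+0+0+1+0+1+1+1+1+1 mod 2 = 0
  c[8] = d·G[:,8] = (01011011111)·(00001000000) mod 2 = 0+0+0+0+1+0+0+0+0+0+0 mod 2 = 1
  c[9] = d·G[:,9] = (01011011111)·(00000100000) mod 2 = 0+0+0+0+0+0+0+0+0+0+0 mod 2 = 0
  c[10] = d·G[:,10] = (01011011111)·(00000010000) mod 2 = 0+0+0+0+0+0+1+0+0+0+0 mod 2 = 1
  c[11] = d·G[:,11] = (01011011111)·(00000001000) mod 2 = 0+0+0+0+0+0+0+1+0+0+0 mod 2 = 1
  c[12] = d·G[:,12] = (01011011111)·(00000000100) mod 2 = 0+0+0+0+0+0+0+0+1+0+0 mod 2 = 1
  c[13] = d·G[:,13] = (01011011111)·(00000000010) mod 2 = 0+0+0+0+0+0+0+0+0+1+0 mod 2 = 1
  c[14] = d·G[:,14] = (01011011111)·(00000000001) mod 2 = 0+0+0+0+0+0+0+0+0+0+1 mod 2 = 1
Codeword = 000010101011111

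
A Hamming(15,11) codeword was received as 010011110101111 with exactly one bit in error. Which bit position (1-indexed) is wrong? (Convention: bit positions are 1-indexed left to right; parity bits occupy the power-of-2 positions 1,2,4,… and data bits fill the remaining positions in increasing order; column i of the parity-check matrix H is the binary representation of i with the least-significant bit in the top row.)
Syndrome s = H · r^T (mod 2), r = 010011110101111:
  s[0] = (101010101010101)·(010011110101111) mod 2 = 0+0+0+0+1+0+1+0+0+0+0+0+1+0+1 mod 2 = 0
  s[1] = (011001100110011)·(010011110101111) mod 2 = 0+1+0+0+0+1+1+0+0+1+0+0+0+1+1 mod 2 = 0
  s[2] = (000111100001111)·(010011110101111) mod 2 = 0+0+0+0+1+1+1+0+0+0+0+1+1+1+1 mod 2 = 1
  s[3] = (000000011111111)·(010011110101111) mod 2 = 0+0+0+0+0+0+0+1+0+1+0+1+1+1+1 mod 2 = 0
Syndrome = 0010
Column i of H is the binary representation of i, so the syndrome is the binary index of the flipped bit.
Read s = 0010 with s[0] as LSB: 0·2^0 + 0·2^1 + 1·2^2 + 0·2^3 = 4.
Error is at bit position 4.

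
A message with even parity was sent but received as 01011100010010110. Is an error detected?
Sum of received bits: 0+1+0+1+1+1+0+0+0+1+0+0+1+0+1+1+0 = 8; 8 mod 2 = 0. Result is 0 → no error detected.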